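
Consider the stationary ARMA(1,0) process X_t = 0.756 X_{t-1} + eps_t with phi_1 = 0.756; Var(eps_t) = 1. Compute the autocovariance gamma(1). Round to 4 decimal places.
\gamma(1) = 1.7644

Multiply the model equation by X_{t-k} and take expectations. With theta_0 = psi_0 = 1 and psi_j the MA(infinity) weights, this gives
  gamma(k) - sum_i phi_i gamma(k-i) = c_k,
  c_k = sigma^2 * sum_{j=k..q} theta_j psi_{j-k}   (c_k = 0 for k > q),
using gamma(-m) = gamma(m).
Pure AR (q = 0): c_0 = sigma^2 = 1, c_k = 0 for k >= 1.
Equations for k = 0 and k = 1 (AR order 1):
  gamma(0) = phi_1 gamma(1) + c_0
  gamma(1) = phi_1 gamma(0) + c_1
Substituting the second into the first: gamma(0) (1 - phi_1^2) = c_0 + phi_1 c_1, so
  gamma(0) = c_0 / (1 - phi_1^2) = 1 / (1 - (0.756)^2) = 1 / 0.428464 = 2.333918.
  gamma(1) = phi_1 gamma(0) = (0.756)(2.333918) = 1.764442.
Therefore gamma(1) = 1.7644 (to 4 decimal places).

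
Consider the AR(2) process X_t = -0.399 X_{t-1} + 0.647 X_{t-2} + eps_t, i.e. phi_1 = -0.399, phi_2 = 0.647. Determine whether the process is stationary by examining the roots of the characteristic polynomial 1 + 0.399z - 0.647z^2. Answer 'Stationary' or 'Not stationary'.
\text{Not stationary}

The AR(p) characteristic polynomial is P(z) = 1 + 0.399z - 0.647z^2.
Stationarity requires all roots to lie outside the unit circle, i.e. |z| > 1 for every root.
Set 1 + (0.399) z + (-0.647) z^2 = 0, i.e. a z^2 + b z + c = 0 with a = -0.647, b = 0.399, c = 1.
Discriminant D = b^2 - 4ac = (0.399)^2 - 4*(-0.647)*1 = 0.159201 - (-2.588) = 2.747201.
D >= 0, so the roots are real: z = (-b +/- sqrt(D)) / (2a) = (-0.399 +/- 1.657468) / (-1.294).
  z_1 = (-0.399 + 1.657468) / (-1.294) = -0.9725,   |z_1| = 0.9725.
  z_2 = (-0.399 - 1.657468) / (-1.294) = 1.5892,   |z_2| = 1.5892.
Moduli of all roots: 0.9725, 1.5892.
All moduli strictly greater than 1? No.
Verdict: Not stationary.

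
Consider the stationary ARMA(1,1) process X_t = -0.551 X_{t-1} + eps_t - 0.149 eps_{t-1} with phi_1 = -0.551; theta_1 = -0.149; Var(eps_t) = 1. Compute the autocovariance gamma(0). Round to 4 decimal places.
\gamma(0) = 1.7036

Multiply the model equation by X_{t-k} and take expectations. With theta_0 = psi_0 = 1 and psi_j the MA(infinity) weights, this gives
  gamma(k) - sum_i phi_i gamma(k-i) = c_k,
  c_k = sigma^2 * sum_{j=k..q} theta_j psi_{j-k}   (c_k = 0 for k > q),
using gamma(-m) = gamma(m).
psi-weights needed (psi_j = theta_j + sum_i phi_i psi_{j-i}):
  psi_1 = theta_1 + phi_1 = -0.149 + (-0.551) = -0.7
Right-hand sides:
  c_0 = sigma^2 (1 + theta_1 psi_1) = 1 * (1 + (-0.149)(-0.7)) = 1 * 1.1043 = 1.1043
  c_1 = sigma^2 theta_1 = 1 * (-0.149) = -0.149
  c_2 = 0
Equations for k = 0 and k = 1 (AR order 1):
  gamma(0) = phi_1 gamma(1) + c_0
  gamma(1) = phi_1 gamma(0) + c_1
Substituting the second into the first: gamma(0) (1 - phi_1^2) = c_0 + phi_1 c_1, so
  gamma(0) = (c_0 + phi_1 c_1) / (1 - phi_1^2) = (1.1043 + (-0.551)(-0.149)) / (1 - (-0.551)^2) = 1.186399 / 0.696399 = 1.70362.
Therefore gamma(0) = 1.7036 (to 4 decimal places).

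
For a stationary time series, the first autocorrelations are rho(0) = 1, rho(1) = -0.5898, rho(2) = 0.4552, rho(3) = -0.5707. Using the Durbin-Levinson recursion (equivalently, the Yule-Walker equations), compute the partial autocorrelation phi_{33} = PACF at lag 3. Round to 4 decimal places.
\phi_{33} = -0.3930

The PACF at lag k is phi_{kk}, the last component of the solution
to the Yule-Walker system G_k phi = r_k where
  (G_k)_{ij} = rho(|i - j|), (r_k)_i = rho(i), i,j = 1..k.
Equivalently, Durbin-Levinson gives phi_{kk} iteratively:
  phi_{11} = rho(1)
  phi_{kk} = [rho(k) - sum_{j=1..k-1} phi_{k-1,j} rho(k-j)]
            / [1 - sum_{j=1..k-1} phi_{k-1,j} rho(j)],
  phi_{k,j} = phi_{k-1,j} - phi_{kk} phi_{k-1,k-j},  j = 1..k-1.
Step k = 1:
  phi_11 = rho(1) = -0.5898.
Step k = 2:
  phi_22 = [rho(2) - phi_11 rho(1)] / [1 - phi_11 rho(1)] = [0.4552 - (-0.5898)(-0.5898)] / [1 - (-0.5898)(-0.5898)]
         = 0.10733596 / 0.65213596 = 0.164591.
  Update: phi_21 = phi_11 - phi_22 phi_11 = -0.5898 - (0.164591)(-0.5898) = -0.492724.
Step k = 3:
  phi_33 = [rho(3) - phi_21 rho(2) - phi_22 rho(1)] / [1 - phi_21 rho(1) - phi_22 rho(2)]
    numerator   = -0.5707 - (-0.492724)(0.4552) - (0.164591)(-0.5898) = -0.24933604
    denominator = 1 - (-0.492724)(-0.5898) - (0.164591)(0.4552) = 0.63446939
  phi_33 = -0.24933604 / 0.63446939 = -0.393.
Therefore phi_{33} = -0.3930.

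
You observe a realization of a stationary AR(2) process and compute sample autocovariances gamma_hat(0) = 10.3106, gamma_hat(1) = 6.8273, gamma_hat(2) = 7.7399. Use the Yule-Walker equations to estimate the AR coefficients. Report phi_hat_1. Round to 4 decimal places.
\hat\phi_{1} = 0.2940

The Yule-Walker equations for an AR(p) process read, in matrix form,
  Gamma_p phi = r_p,   with   (Gamma_p)_{ij} = gamma(|i - j|),
                       (r_p)_i = gamma(i),   i,j = 1..p.
Substitute the sample gammas (Toeplitz matrix and right-hand side of size 2):
  Gamma_p = [[10.3106, 6.8273], [6.8273, 10.3106]]
  r_p     = [6.8273, 7.7399]
Written out:
  10.3106 phi_1 + 6.8273 phi_2 = 6.8273
  6.8273 phi_1 + 10.3106 phi_2 = 7.7399
Solve by Cramer's rule:
  det = gamma(0)^2 - gamma(1)^2 = (10.3106)^2 - (6.8273)^2 = 106.30847236 - 46.61202529 = 59.69644707
  phi_hat_1 = [gamma(1) gamma(0) - gamma(1) gamma(2)] / det = [(6.8273)(10.3106) - (6.8273)(7.7399)] / 59.69644707 = 17.55094011 / 59.69644707 = 0.294
  phi_hat_2 = [gamma(0) gamma(2) - gamma(1)^2] / det = [(10.3106)(7.7399) - (6.8273)^2] / 59.69644707 = 33.19098765 / 59.69644707 = 0.556
So phi_hat = [0.2940, 0.5560].
Therefore phi_hat_1 = 0.2940.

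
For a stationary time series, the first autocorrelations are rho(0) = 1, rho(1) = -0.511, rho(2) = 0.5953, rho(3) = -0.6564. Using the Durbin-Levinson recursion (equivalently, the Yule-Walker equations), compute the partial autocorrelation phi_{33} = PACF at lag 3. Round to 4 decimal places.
\phi_{33} = -0.4401

The PACF at lag k is phi_{kk}, the last component of the solution
to the Yule-Walker system G_k phi = r_k where
  (G_k)_{ij} = rho(|i - j|), (r_k)_i = rho(i), i,j = 1..k.
Equivalently, Durbin-Levinson gives phi_{kk} iteratively:
  phi_{11} = rho(1)
  phi_{kk} = [rho(k) - sum_{j=1..k-1} phi_{k-1,j} rho(k-j)]
            / [1 - sum_{j=1..k-1} phi_{k-1,j} rho(j)],
  phi_{k,j} = phi_{k-1,j} - phi_{kk} phi_{k-1,k-j},  j = 1..k-1.
Step k = 1:
  phi_11 = rho(1) = -0.511.
Step k = 2:
  phi_22 = [rho(2) - phi_11 rho(1)] / [1 - phi_11 rho(1)] = [0.5953 - (-0.511)(-0.511)] / [1 - (-0.511)(-0.511)]
         = 0.334179 / 0.738879 = 0.452278.
  Update: phi_21 = phi_11 - phi_22 phi_11 = -0.511 - (0.452278)(-0.511) = -0.279886.
Step k = 3:
  phi_33 = [rho(3) - phi_21 rho(2) - phi_22 rho(1)] / [1 - phi_21 rho(1) - phi_22 rho(2)]
    numerator   = -0.6564 - (-0.279886)(0.5953) - (0.452278)(-0.511) = -0.25866976
    denominator = 1 - (-0.279886)(-0.511) - (0.452278)(0.5953) = 0.58773706
  phi_33 = -0.25866976 / 0.58773706 = -0.4401.
Therefore phi_{33} = -0.4401.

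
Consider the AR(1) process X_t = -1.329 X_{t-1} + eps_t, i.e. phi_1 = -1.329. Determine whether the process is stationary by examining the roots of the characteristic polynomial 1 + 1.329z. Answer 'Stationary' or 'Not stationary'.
\text{Not stationary}

The AR(p) characteristic polynomial is P(z) = 1 + 1.329z.
Stationarity requires all roots to lie outside the unit circle, i.e. |z| > 1 for every root.
This is linear in z: 1 + (1.329) z = 0  =>  z = -1/(1.329) = -0.752445,  |z| = 0.752445.
Moduli of all roots: 0.7524.
All moduli strictly greater than 1? No.
Verdict: Not stationary.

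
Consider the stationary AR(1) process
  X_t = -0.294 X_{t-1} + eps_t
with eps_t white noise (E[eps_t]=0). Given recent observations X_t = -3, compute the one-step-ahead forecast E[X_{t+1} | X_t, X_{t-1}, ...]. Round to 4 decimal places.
E[X_{t+1} \mid \mathcal F_t] = 0.8820

For an AR(p) model X_t = c + sum_i phi_i X_{t-i} + eps_t, the
one-step-ahead conditional mean is
  E[X_{t+1} | X_t, ...] = c + sum_i phi_i X_{t+1-i}.
Substitute known values:
  E[X_{t+1} | ...] = (-0.294) * (-3)
                   = 0.8820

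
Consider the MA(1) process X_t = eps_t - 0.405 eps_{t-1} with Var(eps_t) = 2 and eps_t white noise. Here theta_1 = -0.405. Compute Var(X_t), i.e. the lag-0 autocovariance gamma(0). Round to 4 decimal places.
\gamma(0) = 2.3281

For an MA(q) process X_t = eps_t + sum_i theta_i eps_{t-i} with
Var(eps_t) = sigma^2, the variance is
  gamma(0) = sigma^2 * (1 + sum_i theta_i^2).
  sum_i theta_i^2 = (-0.405)^2 = 0.164025.
  gamma(0) = 2 * (1 + 0.164025) = 2 * 1.164025 = 2.32805, which rounds to 2.3281.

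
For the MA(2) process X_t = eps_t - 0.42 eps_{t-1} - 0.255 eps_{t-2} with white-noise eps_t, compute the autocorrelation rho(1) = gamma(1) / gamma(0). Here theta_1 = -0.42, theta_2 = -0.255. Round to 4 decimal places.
\rho(1) = -0.2520

For an MA(q) process with theta_0 = 1, the autocovariance is
  gamma(k) = sigma^2 * sum_{i=0..q-k} theta_i * theta_{i+k},
and rho(k) = gamma(k) / gamma(0). Sigma^2 cancels.
  numerator   = (1)*(-0.42) + (-0.42)*(-0.255) = -0.3129.
  denominator = (1)^2 + (-0.42)^2 + (-0.255)^2 = 1.241425.
  rho(1) = -0.3129 / 1.241425 = -0.2520.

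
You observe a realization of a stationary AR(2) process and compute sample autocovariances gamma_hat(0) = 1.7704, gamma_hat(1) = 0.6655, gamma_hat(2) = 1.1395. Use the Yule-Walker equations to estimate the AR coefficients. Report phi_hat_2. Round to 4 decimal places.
\hat\phi_{2} = 0.5850

The Yule-Walker equations for an AR(p) process read, in matrix form,
  Gamma_p phi = r_p,   with   (Gamma_p)_{ij} = gamma(|i - j|),
                       (r_p)_i = gamma(i),   i,j = 1..p.
Substitute the sample gammas (Toeplitz matrix and right-hand side of size 2):
  Gamma_p = [[1.7704, 0.6655], [0.6655, 1.7704]]
  r_p     = [0.6655, 1.1395]
Written out:
  1.7704 phi_1 + 0.6655 phi_2 = 0.6655
  0.6655 phi_1 + 1.7704 phi_2 = 1.1395
Solve by Cramer's rule:
  det = gamma(0)^2 - gamma(1)^2 = (1.7704)^2 - (0.6655)^2 = 3.13431616 - 0.44289025 = 2.69142591
  phi_hat_1 = [gamma(1) gamma(0) - gamma(1) gamma(2)] / det = [(0.6655)(1.7704) - (0.6655)(1.1395)] / 2.69142591 = 0.41986395 / 2.69142591 = 0.156
  phi_hat_2 = [gamma(0) gamma(2) - gamma(1)^2] / det = [(1.7704)(1.1395) - (0.6655)^2] / 2.69142591 = 1.57448055 / 2.69142591 = 0.585
So phi_hat = [0.1560, 0.5850].
Therefore phi_hat_2 = 0.5850.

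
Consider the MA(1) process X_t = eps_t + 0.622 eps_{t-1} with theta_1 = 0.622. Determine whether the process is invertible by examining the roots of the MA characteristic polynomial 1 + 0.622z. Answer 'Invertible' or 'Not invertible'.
\text{Invertible}

The MA(q) characteristic polynomial is P(z) = 1 + 0.622z.
Invertibility requires all roots to lie outside the unit circle, i.e. |z| > 1 for every root.
This is linear in z: 1 + (0.622) z = 0  =>  z = -1/(0.622) = -1.607717,  |z| = 1.607717.
Moduli of all roots: 1.6077.
All moduli strictly greater than 1? Yes.
Verdict: Invertible.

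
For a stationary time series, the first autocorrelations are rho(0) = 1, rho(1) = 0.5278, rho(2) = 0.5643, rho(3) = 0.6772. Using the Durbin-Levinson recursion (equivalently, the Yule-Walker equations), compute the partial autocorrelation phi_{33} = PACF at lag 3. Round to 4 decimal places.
\phi_{33} = 0.4739

The PACF at lag k is phi_{kk}, the last component of the solution
to the Yule-Walker system G_k phi = r_k where
  (G_k)_{ij} = rho(|i - j|), (r_k)_i = rho(i), i,j = 1..k.
Equivalently, Durbin-Levinson gives phi_{kk} iteratively:
  phi_{11} = rho(1)
  phi_{kk} = [rho(k) - sum_{j=1..k-1} phi_{k-1,j} rho(k-j)]
            / [1 - sum_{j=1..k-1} phi_{k-1,j} rho(j)],
  phi_{k,j} = phi_{k-1,j} - phi_{kk} phi_{k-1,k-j},  j = 1..k-1.
Step k = 1:
  phi_11 = rho(1) = 0.5278.
Step k = 2:
  phi_22 = [rho(2) - phi_11 rho(1)] / [1 - phi_11 rho(1)] = [0.5643 - (0.5278)(0.5278)] / [1 - (0.5278)(0.5278)]
         = 0.28572716 / 0.72142716 = 0.396058.
  Update: phi_21 = phi_11 - phi_22 phi_11 = 0.5278 - (0.396058)(0.5278) = 0.31876.
Step k = 3:
  phi_33 = [rho(3) - phi_21 rho(2) - phi_22 rho(1)] / [1 - phi_21 rho(1) - phi_22 rho(2)]
    numerator   = 0.6772 - (0.31876)(0.5643) - (0.396058)(0.5278) = 0.28828394
    denominator = 1 - (0.31876)(0.5278) - (0.396058)(0.5643) = 0.60826257
  phi_33 = 0.28828394 / 0.60826257 = 0.4739.
Therefore phi_{33} = 0.4739.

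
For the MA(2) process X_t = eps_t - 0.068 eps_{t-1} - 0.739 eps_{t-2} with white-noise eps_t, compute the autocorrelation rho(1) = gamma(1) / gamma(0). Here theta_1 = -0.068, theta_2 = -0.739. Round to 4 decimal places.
\rho(1) = -0.0114

For an MA(q) process with theta_0 = 1, the autocovariance is
  gamma(k) = sigma^2 * sum_{i=0..q-k} theta_i * theta_{i+k},
and rho(k) = gamma(k) / gamma(0). Sigma^2 cancels.
  numerator   = (1)*(-0.068) + (-0.068)*(-0.739) = -0.017748.
  denominator = (1)^2 + (-0.068)^2 + (-0.739)^2 = 1.550745.
  rho(1) = -0.017748 / 1.550745 = -0.0114.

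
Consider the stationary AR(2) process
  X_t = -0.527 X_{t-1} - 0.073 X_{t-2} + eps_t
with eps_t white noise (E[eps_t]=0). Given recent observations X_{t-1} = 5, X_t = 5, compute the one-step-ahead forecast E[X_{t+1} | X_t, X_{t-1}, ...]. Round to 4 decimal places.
E[X_{t+1} \mid \mathcal F_t] = -3.0000

For an AR(p) model X_t = c + sum_i phi_i X_{t-i} + eps_t, the
one-step-ahead conditional mean is
  E[X_{t+1} | X_t, ...] = c + sum_i phi_i X_{t+1-i}.
Substitute known values:
  E[X_{t+1} | ...] = (-0.527) * (5) + (-0.073) * (5)
                   = -3.0000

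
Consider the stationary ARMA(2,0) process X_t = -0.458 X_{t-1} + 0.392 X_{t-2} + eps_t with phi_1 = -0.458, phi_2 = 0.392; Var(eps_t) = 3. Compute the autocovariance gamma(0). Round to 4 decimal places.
\gamma(0) = 8.1948

Multiply the model equation by X_{t-k} and take expectations. With theta_0 = psi_0 = 1 and psi_j the MA(infinity) weights, this gives
  gamma(k) - sum_i phi_i gamma(k-i) = c_k,
  c_k = sigma^2 * sum_{j=k..q} theta_j psi_{j-k}   (c_k = 0 for k > q),
using gamma(-m) = gamma(m).
Pure AR (q = 0): c_0 = sigma^2 = 3, c_k = 0 for k >= 1.
Equations for k = 0, 1, 2 (AR order 2, c_2 = 0):
  (E0) gamma(0) = phi_1 gamma(1) + phi_2 gamma(2) + c_0
  (E1) gamma(1) = phi_1 gamma(0) + phi_2 gamma(1) + c_1
  (E2) gamma(2) = phi_1 gamma(1) + phi_2 gamma(0)
From (E1): gamma(1) = A gamma(0) + B with
  A = phi_1 / (1 - phi_2) = -0.458 / 0.608 = -0.753289,   B = c_1 / (1 - phi_2) = 0 / 0.608 = 0.
Insert (E2) into (E0): gamma(0) (1 - phi_2^2) = phi_1 (1 + phi_2) gamma(1) + c_0.
  phi_1 (1 + phi_2) = (-0.458)(1.392) = -0.637536,   1 - phi_2^2 = 0.846336.
Replace gamma(1) by A gamma(0) + B and collect gamma(0):
  gamma(0) [0.846336 - (-0.637536)(-0.753289)] = c_0 = 3
  gamma(0) * 0.366087 = 3
  gamma(0) = 3 / 0.366087 = 8.194777.
Therefore gamma(0) = 8.1948 (to 4 decimal places).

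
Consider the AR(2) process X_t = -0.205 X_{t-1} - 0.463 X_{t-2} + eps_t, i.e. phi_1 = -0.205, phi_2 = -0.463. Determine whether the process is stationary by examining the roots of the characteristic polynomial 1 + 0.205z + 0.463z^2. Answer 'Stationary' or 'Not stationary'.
\text{Stationary}

The AR(p) characteristic polynomial is P(z) = 1 + 0.205z + 0.463z^2.
Stationarity requires all roots to lie outside the unit circle, i.e. |z| > 1 for every root.
Set 1 + (0.205) z + (0.463) z^2 = 0, i.e. a z^2 + b z + c = 0 with a = 0.463, b = 0.205, c = 1.
Discriminant D = b^2 - 4ac = (0.205)^2 - 4*(0.463)*1 = 0.042025 - (1.852) = -1.809975.
D < 0, so the roots are the complex-conjugate pair z = (-b +/- i sqrt(-D)) / (2a) = -0.2214 +/- 1.4529i.
For a conjugate pair |z|^2 = z * conj(z) = (product of roots) = c/a = 1/(0.463) = 2.159827, so |z| = sqrt(2.159827) = 1.4696 for both roots.
Moduli of all roots: 1.4696, 1.4696.
All moduli strictly greater than 1? Yes.
Verdict: Stationary.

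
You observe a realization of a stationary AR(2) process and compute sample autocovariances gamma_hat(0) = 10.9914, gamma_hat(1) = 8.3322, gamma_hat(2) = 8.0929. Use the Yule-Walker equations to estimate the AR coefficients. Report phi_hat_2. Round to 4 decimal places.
\hat\phi_{2} = 0.3800

The Yule-Walker equations for an AR(p) process read, in matrix form,
  Gamma_p phi = r_p,   with   (Gamma_p)_{ij} = gamma(|i - j|),
                       (r_p)_i = gamma(i),   i,j = 1..p.
Substitute the sample gammas (Toeplitz matrix and right-hand side of size 2):
  Gamma_p = [[10.9914, 8.3322], [8.3322, 10.9914]]
  r_p     = [8.3322, 8.0929]
Written out:
  10.9914 phi_1 + 8.3322 phi_2 = 8.3322
  8.3322 phi_1 + 10.9914 phi_2 = 8.0929
Solve by Cramer's rule:
  det = gamma(0)^2 - gamma(1)^2 = (10.9914)^2 - (8.3322)^2 = 120.81087396 - 69.42555684 = 51.38531712
  phi_hat_1 = [gamma(1) gamma(0) - gamma(1) gamma(2)] / det = [(8.3322)(10.9914) - (8.3322)(8.0929)] / 51.38531712 = 24.1508817 / 51.38531712 = 0.47
  phi_hat_2 = [gamma(0) gamma(2) - gamma(1)^2] / det = [(10.9914)(8.0929) - (8.3322)^2] / 51.38531712 = 19.52674422 / 51.38531712 = 0.38
So phi_hat = [0.4700, 0.3800].
Therefore phi_hat_2 = 0.3800.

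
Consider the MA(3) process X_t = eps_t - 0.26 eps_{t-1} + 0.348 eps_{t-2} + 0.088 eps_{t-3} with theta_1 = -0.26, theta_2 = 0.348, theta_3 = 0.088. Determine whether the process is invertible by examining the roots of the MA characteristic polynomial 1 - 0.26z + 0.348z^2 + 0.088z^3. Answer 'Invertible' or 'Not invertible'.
\text{Invertible}

The MA(q) characteristic polynomial is P(z) = 1 - 0.26z + 0.348z^2 + 0.088z^3.
Invertibility requires all roots to lie outside the unit circle, i.e. |z| > 1 for every root.
Degree 3: look for a simple real root z0 first, then factor out (1 - z/z0) and solve the remaining quadratic.
Testing z0 = -5: P(-5) = 1 + (-0.26)(-5) + (0.348)(-5)^2 + (0.088)(-5)^3
  = 1 + (1.3) + (8.7) + (-11) = 0.  So z_0 = -5 is a root, |z_0| = 5.
Divide out the factor (1 + 0.2 z) = (1 - z/z0) (since 1/z0 = -0.2):
  P(z) = (1 + 0.2 z)(1 + (-0.46) z + (0.44) z^2)
  [check: z-coef -0.46 - (-0.2) = -0.26; z^2-coef 0.44 - (-0.2)(-0.46) = 0.348; z^3-coef -(-0.2)(0.44) = 0.088.]
Remaining roots from the quadratic factor 1 + (-0.46) z + (0.44) z^2:
  Set 1 + (-0.46) z + (0.44) z^2 = 0, i.e. a z^2 + b z + c = 0 with a = 0.44, b = -0.46, c = 1.
  Discriminant D = b^2 - 4ac = (-0.46)^2 - 4*(0.44)*1 = 0.2116 - (1.76) = -1.5484.
  D < 0, so the roots are the complex-conjugate pair z = (-b +/- i sqrt(-D)) / (2a) = 0.5227 +/- 1.414i.
  For a conjugate pair |z|^2 = z * conj(z) = (product of roots) = c/a = 1/(0.44) = 2.272727, so |z| = sqrt(2.272727) = 1.5076 for both roots.
Moduli of all roots: 5.0000, 1.5076, 1.5076.
All moduli strictly greater than 1? Yes.
Verdict: Invertible.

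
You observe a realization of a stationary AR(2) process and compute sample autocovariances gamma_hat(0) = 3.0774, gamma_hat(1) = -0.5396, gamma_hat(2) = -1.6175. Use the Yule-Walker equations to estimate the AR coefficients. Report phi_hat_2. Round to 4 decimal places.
\hat\phi_{2} = -0.5740

The Yule-Walker equations for an AR(p) process read, in matrix form,
  Gamma_p phi = r_p,   with   (Gamma_p)_{ij} = gamma(|i - j|),
                       (r_p)_i = gamma(i),   i,j = 1..p.
Substitute the sample gammas (Toeplitz matrix and right-hand side of size 2):
  Gamma_p = [[3.0774, -0.5396], [-0.5396, 3.0774]]
  r_p     = [-0.5396, -1.6175]
Written out:
  3.0774 phi_1 - 0.5396 phi_2 = -0.5396
  -0.5396 phi_1 + 3.0774 phi_2 = -1.6175
Solve by Cramer's rule:
  det = gamma(0)^2 - gamma(1)^2 = (3.0774)^2 - (-0.5396)^2 = 9.47039076 - 0.29116816 = 9.1792226
  phi_hat_1 = [gamma(1) gamma(0) - gamma(1) gamma(2)] / det = [(-0.5396)(3.0774) - (-0.5396)(-1.6175)] / 9.1792226 = -2.53336804 / 9.1792226 = -0.276
  phi_hat_2 = [gamma(0) gamma(2) - gamma(1)^2] / det = [(3.0774)(-1.6175) - (-0.5396)^2] / 9.1792226 = -5.26886266 / 9.1792226 = -0.574
So phi_hat = [-0.2760, -0.5740].
Therefore phi_hat_2 = -0.5740.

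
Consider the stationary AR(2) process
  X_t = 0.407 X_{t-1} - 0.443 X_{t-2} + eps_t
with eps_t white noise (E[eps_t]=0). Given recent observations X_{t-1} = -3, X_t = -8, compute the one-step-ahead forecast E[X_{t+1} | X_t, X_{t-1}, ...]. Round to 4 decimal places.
E[X_{t+1} \mid \mathcal F_t] = -1.9270

For an AR(p) model X_t = c + sum_i phi_i X_{t-i} + eps_t, the
one-step-ahead conditional mean is
  E[X_{t+1} | X_t, ...] = c + sum_i phi_i X_{t+1-i}.
Substitute known values:
  E[X_{t+1} | ...] = (0.407) * (-8) + (-0.443) * (-3)
                   = -1.9270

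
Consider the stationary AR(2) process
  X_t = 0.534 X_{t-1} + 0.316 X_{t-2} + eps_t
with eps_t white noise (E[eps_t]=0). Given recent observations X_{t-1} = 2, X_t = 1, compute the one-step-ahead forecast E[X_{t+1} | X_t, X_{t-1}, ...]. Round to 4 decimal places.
E[X_{t+1} \mid \mathcal F_t] = 1.1660

For an AR(p) model X_t = c + sum_i phi_i X_{t-i} + eps_t, the
one-step-ahead conditional mean is
  E[X_{t+1} | X_t, ...] = c + sum_i phi_i X_{t+1-i}.
Substitute known values:
  E[X_{t+1} | ...] = (0.534) * (1) + (0.316) * (2)
                   = 1.1660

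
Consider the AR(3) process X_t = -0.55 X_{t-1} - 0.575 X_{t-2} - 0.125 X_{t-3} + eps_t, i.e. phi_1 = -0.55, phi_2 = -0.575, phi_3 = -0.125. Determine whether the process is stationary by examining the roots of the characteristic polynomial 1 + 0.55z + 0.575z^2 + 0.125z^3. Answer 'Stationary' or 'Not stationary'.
\text{Stationary}

The AR(p) characteristic polynomial is P(z) = 1 + 0.55z + 0.575z^2 + 0.125z^3.
Stationarity requires all roots to lie outside the unit circle, i.e. |z| > 1 for every root.
Degree 3: look for a simple real root z0 first, then factor out (1 - z/z0) and solve the remaining quadratic.
Testing z0 = -4: P(-4) = 1 + (0.55)(-4) + (0.575)(-4)^2 + (0.125)(-4)^3
  = 1 + (-2.2) + (9.2) + (-8) = 0.  So z_0 = -4 is a root, |z_0| = 4.
Divide out the factor (1 + 0.25 z) = (1 - z/z0) (since 1/z0 = -0.25):
  P(z) = (1 + 0.25 z)(1 + (0.3) z + (0.5) z^2)
  [check: z-coef 0.3 - (-0.25) = 0.55; z^2-coef 0.5 - (-0.25)(0.3) = 0.575; z^3-coef -(-0.25)(0.5) = 0.125.]
Remaining roots from the quadratic factor 1 + (0.3) z + (0.5) z^2:
  Set 1 + (0.3) z + (0.5) z^2 = 0, i.e. a z^2 + b z + c = 0 with a = 0.5, b = 0.3, c = 1.
  Discriminant D = b^2 - 4ac = (0.3)^2 - 4*(0.5)*1 = 0.09 - (2) = -1.91.
  D < 0, so the roots are the complex-conjugate pair z = (-b +/- i sqrt(-D)) / (2a) = -0.3 +/- 1.382i.
  For a conjugate pair |z|^2 = z * conj(z) = (product of roots) = c/a = 1/(0.5) = 2, so |z| = sqrt(2) = 1.4142 for both roots.
Moduli of all roots: 4.0000, 1.4142, 1.4142.
All moduli strictly greater than 1? Yes.
Verdict: Stationary.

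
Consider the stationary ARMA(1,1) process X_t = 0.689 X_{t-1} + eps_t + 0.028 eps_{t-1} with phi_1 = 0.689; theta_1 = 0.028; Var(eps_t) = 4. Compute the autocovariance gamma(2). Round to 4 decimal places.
\gamma(2) = 3.8345

Multiply the model equation by X_{t-k} and take expectations. With theta_0 = psi_0 = 1 and psi_j the MA(infinity) weights, this gives
  gamma(k) - sum_i phi_i gamma(k-i) = c_k,
  c_k = sigma^2 * sum_{j=k..q} theta_j psi_{j-k}   (c_k = 0 for k > q),
using gamma(-m) = gamma(m).
psi-weights needed (psi_j = theta_j + sum_i phi_i psi_{j-i}):
  psi_1 = theta_1 + phi_1 = 0.028 + (0.689) = 0.717
Right-hand sides:
  c_0 = sigma^2 (1 + theta_1 psi_1) = 4 * (1 + (0.028)(0.717)) = 4 * 1.020076 = 4.080304
  c_1 = sigma^2 theta_1 = 4 * (0.028) = 0.112
  c_2 = 0
Equations for k = 0 and k = 1 (AR order 1):
  gamma(0) = phi_1 gamma(1) + c_0
  gamma(1) = phi_1 gamma(0) + c_1
Substituting the second into the first: gamma(0) (1 - phi_1^2) = c_0 + phi_1 c_1, so
  gamma(0) = (c_0 + phi_1 c_1) / (1 - phi_1^2) = (4.080304 + (0.689)(0.112)) / (1 - (0.689)^2) = 4.157472 / 0.525279 = 7.914788.
  gamma(1) = phi_1 gamma(0) + c_1 = (0.689)(7.914788) + (0.112) = 5.565289.
For k = 2 (> q): gamma(2) = phi_1 gamma(1) = (0.689)(5.565289) = 3.834484.
Therefore gamma(2) = 3.8345 (to 4 decimal places).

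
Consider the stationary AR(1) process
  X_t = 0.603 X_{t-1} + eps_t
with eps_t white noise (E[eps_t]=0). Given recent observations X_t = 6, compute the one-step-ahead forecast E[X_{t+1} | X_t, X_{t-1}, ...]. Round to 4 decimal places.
E[X_{t+1} \mid \mathcal F_t] = 3.6180

For an AR(p) model X_t = c + sum_i phi_i X_{t-i} + eps_t, the
one-step-ahead conditional mean is
  E[X_{t+1} | X_t, ...] = c + sum_i phi_i X_{t+1-i}.
Substitute known values:
  E[X_{t+1} | ...] = (0.603) * (6)
                   = 3.6180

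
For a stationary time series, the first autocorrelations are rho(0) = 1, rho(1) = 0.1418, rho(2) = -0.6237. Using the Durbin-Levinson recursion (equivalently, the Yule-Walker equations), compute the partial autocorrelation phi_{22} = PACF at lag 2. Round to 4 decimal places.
\phi_{22} = -0.6570

The PACF at lag k is phi_{kk}, the last component of the solution
to the Yule-Walker system G_k phi = r_k where
  (G_k)_{ij} = rho(|i - j|), (r_k)_i = rho(i), i,j = 1..k.
Equivalently, Durbin-Levinson gives phi_{kk} iteratively:
  phi_{11} = rho(1)
  phi_{kk} = [rho(k) - sum_{j=1..k-1} phi_{k-1,j} rho(k-j)]
            / [1 - sum_{j=1..k-1} phi_{k-1,j} rho(j)],
  phi_{k,j} = phi_{k-1,j} - phi_{kk} phi_{k-1,k-j},  j = 1..k-1.
Step k = 1:
  phi_11 = rho(1) = 0.1418.
Step k = 2:
  phi_22 = [rho(2) - phi_11 rho(1)] / [1 - phi_11 rho(1)] = [-0.6237 - (0.1418)(0.1418)] / [1 - (0.1418)(0.1418)]
         = -0.64380724 / 0.97989276 = -0.657.
Therefore phi_{22} = -0.6570.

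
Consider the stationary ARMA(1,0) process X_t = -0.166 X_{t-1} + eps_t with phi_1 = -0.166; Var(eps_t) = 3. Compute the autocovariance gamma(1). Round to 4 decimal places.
\gamma(1) = -0.5121

Multiply the model equation by X_{t-k} and take expectations. With theta_0 = psi_0 = 1 and psi_j the MA(infinity) weights, this gives
  gamma(k) - sum_i phi_i gamma(k-i) = c_k,
  c_k = sigma^2 * sum_{j=k..q} theta_j psi_{j-k}   (c_k = 0 for k > q),
using gamma(-m) = gamma(m).
Pure AR (q = 0): c_0 = sigma^2 = 3, c_k = 0 for k >= 1.
Equations for k = 0 and k = 1 (AR order 1):
  gamma(0) = phi_1 gamma(1) + c_0
  gamma(1) = phi_1 gamma(0) + c_1
Substituting the second into the first: gamma(0) (1 - phi_1^2) = c_0 + phi_1 c_1, so
  gamma(0) = c_0 / (1 - phi_1^2) = 3 / (1 - (-0.166)^2) = 3 / 0.972444 = 3.085011.
  gamma(1) = phi_1 gamma(0) = (-0.166)(3.085011) = -0.512112.
Therefore gamma(1) = -0.5121 (to 4 decimal places).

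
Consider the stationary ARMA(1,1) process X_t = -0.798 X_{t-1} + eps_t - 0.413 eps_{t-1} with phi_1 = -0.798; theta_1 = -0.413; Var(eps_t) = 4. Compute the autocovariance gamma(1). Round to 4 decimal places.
\gamma(1) = -17.7327

Multiply the model equation by X_{t-k} and take expectations. With theta_0 = psi_0 = 1 and psi_j the MA(infinity) weights, this gives
  gamma(k) - sum_i phi_i gamma(k-i) = c_k,
  c_k = sigma^2 * sum_{j=k..q} theta_j psi_{j-k}   (c_k = 0 for k > q),
using gamma(-m) = gamma(m).
psi-weights needed (psi_j = theta_j + sum_i phi_i psi_{j-i}):
  psi_1 = theta_1 + phi_1 = -0.413 + (-0.798) = -1.211
Right-hand sides:
  c_0 = sigma^2 (1 + theta_1 psi_1) = 4 * (1 + (-0.413)(-1.211)) = 4 * 1.500143 = 6.000572
  c_1 = sigma^2 theta_1 = 4 * (-0.413) = -1.652
  c_2 = 0
Equations for k = 0 and k = 1 (AR order 1):
  gamma(0) = phi_1 gamma(1) + c_0
  gamma(1) = phi_1 gamma(0) + c_1
Substituting the second into the first: gamma(0) (1 - phi_1^2) = c_0 + phi_1 c_1, so
  gamma(0) = (c_0 + phi_1 c_1) / (1 - phi_1^2) = (6.000572 + (-0.798)(-1.652)) / (1 - (-0.798)^2) = 7.318868 / 0.363196 = 20.15129.
  gamma(1) = phi_1 gamma(0) + c_1 = (-0.798)(20.15129) + (-1.652) = -17.73273.
Therefore gamma(1) = -17.7327 (to 4 decimal places).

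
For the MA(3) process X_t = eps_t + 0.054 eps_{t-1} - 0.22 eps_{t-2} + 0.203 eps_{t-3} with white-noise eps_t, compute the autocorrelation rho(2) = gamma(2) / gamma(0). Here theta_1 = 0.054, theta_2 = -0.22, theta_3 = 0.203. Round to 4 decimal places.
\rho(2) = -0.1913

For an MA(q) process with theta_0 = 1, the autocovariance is
  gamma(k) = sigma^2 * sum_{i=0..q-k} theta_i * theta_{i+k},
and rho(k) = gamma(k) / gamma(0). Sigma^2 cancels.
  numerator   = (1)*(-0.22) + (0.054)*(0.203) = -0.209038.
  denominator = (1)^2 + (0.054)^2 + (-0.22)^2 + (0.203)^2 = 1.092525.
  rho(2) = -0.209038 / 1.092525 = -0.1913.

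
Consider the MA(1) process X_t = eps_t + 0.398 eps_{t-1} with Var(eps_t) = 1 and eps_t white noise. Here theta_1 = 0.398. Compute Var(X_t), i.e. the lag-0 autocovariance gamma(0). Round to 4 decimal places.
\gamma(0) = 1.1584

For an MA(q) process X_t = eps_t + sum_i theta_i eps_{t-i} with
Var(eps_t) = sigma^2, the variance is
  gamma(0) = sigma^2 * (1 + sum_i theta_i^2).
  sum_i theta_i^2 = (0.398)^2 = 0.158404.
  gamma(0) = 1 * (1 + 0.158404) = 1 * 1.158404 = 1.158404, which rounds to 1.1584.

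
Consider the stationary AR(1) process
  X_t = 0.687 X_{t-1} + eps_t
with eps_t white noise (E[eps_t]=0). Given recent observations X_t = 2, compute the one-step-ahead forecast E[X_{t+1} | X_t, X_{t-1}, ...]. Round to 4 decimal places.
E[X_{t+1} \mid \mathcal F_t] = 1.3740

For an AR(p) model X_t = c + sum_i phi_i X_{t-i} + eps_t, the
one-step-ahead conditional mean is
  E[X_{t+1} | X_t, ...] = c + sum_i phi_i X_{t+1-i}.
Substitute known values:
  E[X_{t+1} | ...] = (0.687) * (2)
                   = 1.3740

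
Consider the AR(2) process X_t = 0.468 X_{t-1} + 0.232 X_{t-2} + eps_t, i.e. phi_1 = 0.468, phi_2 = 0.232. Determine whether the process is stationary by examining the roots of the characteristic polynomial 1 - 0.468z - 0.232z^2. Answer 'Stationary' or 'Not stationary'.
\text{Stationary}

The AR(p) characteristic polynomial is P(z) = 1 - 0.468z - 0.232z^2.
Stationarity requires all roots to lie outside the unit circle, i.e. |z| > 1 for every root.
Set 1 + (-0.468) z + (-0.232) z^2 = 0, i.e. a z^2 + b z + c = 0 with a = -0.232, b = -0.468, c = 1.
Discriminant D = b^2 - 4ac = (-0.468)^2 - 4*(-0.232)*1 = 0.219024 - (-0.928) = 1.147024.
D >= 0, so the roots are real: z = (-b +/- sqrt(D)) / (2a) = (0.468 +/- 1.070992) / (-0.464).
  z_1 = (0.468 + 1.070992) / (-0.464) = -3.3168,   |z_1| = 3.3168.
  z_2 = (0.468 - 1.070992) / (-0.464) = 1.2996,   |z_2| = 1.2996.
Moduli of all roots: 3.3168, 1.2996.
All moduli strictly greater than 1? Yes.
Verdict: Stationary.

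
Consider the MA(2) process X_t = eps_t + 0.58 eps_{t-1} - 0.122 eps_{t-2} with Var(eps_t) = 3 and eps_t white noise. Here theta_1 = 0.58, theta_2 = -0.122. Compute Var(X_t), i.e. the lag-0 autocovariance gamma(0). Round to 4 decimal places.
\gamma(0) = 4.0539

For an MA(q) process X_t = eps_t + sum_i theta_i eps_{t-i} with
Var(eps_t) = sigma^2, the variance is
  gamma(0) = sigma^2 * (1 + sum_i theta_i^2).
  sum_i theta_i^2 = (0.58)^2 + (-0.122)^2 = 0.3364 + 0.014884 = 0.351284.
  gamma(0) = 3 * (1 + 0.351284) = 3 * 1.351284 = 4.053852, which rounds to 4.0539.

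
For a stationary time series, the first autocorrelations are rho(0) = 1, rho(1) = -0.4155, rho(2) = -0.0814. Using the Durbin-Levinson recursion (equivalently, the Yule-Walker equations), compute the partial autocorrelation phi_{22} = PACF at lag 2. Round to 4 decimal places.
\phi_{22} = -0.3070

The PACF at lag k is phi_{kk}, the last component of the solution
to the Yule-Walker system G_k phi = r_k where
  (G_k)_{ij} = rho(|i - j|), (r_k)_i = rho(i), i,j = 1..k.
Equivalently, Durbin-Levinson gives phi_{kk} iteratively:
  phi_{11} = rho(1)
  phi_{kk} = [rho(k) - sum_{j=1..k-1} phi_{k-1,j} rho(k-j)]
            / [1 - sum_{j=1..k-1} phi_{k-1,j} rho(j)],
  phi_{k,j} = phi_{k-1,j} - phi_{kk} phi_{k-1,k-j},  j = 1..k-1.
Step k = 1:
  phi_11 = rho(1) = -0.4155.
Step k = 2:
  phi_22 = [rho(2) - phi_11 rho(1)] / [1 - phi_11 rho(1)] = [-0.0814 - (-0.4155)(-0.4155)] / [1 - (-0.4155)(-0.4155)]
         = -0.25404025 / 0.82735975 = -0.307.
Therefore phi_{22} = -0.3070.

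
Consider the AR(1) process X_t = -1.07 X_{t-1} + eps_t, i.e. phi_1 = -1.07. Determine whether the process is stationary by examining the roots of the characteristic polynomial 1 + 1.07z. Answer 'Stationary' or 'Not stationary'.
\text{Not stationary}

The AR(p) characteristic polynomial is P(z) = 1 + 1.07z.
Stationarity requires all roots to lie outside the unit circle, i.e. |z| > 1 for every root.
This is linear in z: 1 + (1.07) z = 0  =>  z = -1/(1.07) = -0.934579,  |z| = 0.934579.
Moduli of all roots: 0.9346.
All moduli strictly greater than 1? No.
Verdict: Not stationary.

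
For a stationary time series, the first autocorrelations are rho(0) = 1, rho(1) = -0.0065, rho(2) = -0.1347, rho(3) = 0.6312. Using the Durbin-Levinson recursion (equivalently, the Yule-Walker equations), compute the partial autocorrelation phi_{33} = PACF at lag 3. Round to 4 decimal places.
\phi_{33} = 0.6410

The PACF at lag k is phi_{kk}, the last component of the solution
to the Yule-Walker system G_k phi = r_k where
  (G_k)_{ij} = rho(|i - j|), (r_k)_i = rho(i), i,j = 1..k.
Equivalently, Durbin-Levinson gives phi_{kk} iteratively:
  phi_{11} = rho(1)
  phi_{kk} = [rho(k) - sum_{j=1..k-1} phi_{k-1,j} rho(k-j)]
            / [1 - sum_{j=1..k-1} phi_{k-1,j} rho(j)],
  phi_{k,j} = phi_{k-1,j} - phi_{kk} phi_{k-1,k-j},  j = 1..k-1.
Step k = 1:
  phi_11 = rho(1) = -0.0065.
Step k = 2:
  phi_22 = [rho(2) - phi_11 rho(1)] / [1 - phi_11 rho(1)] = [-0.1347 - (-0.0065)(-0.0065)] / [1 - (-0.0065)(-0.0065)]
         = -0.13474225 / 0.99995775 = -0.134748.
  Update: phi_21 = phi_11 - phi_22 phi_11 = -0.0065 - (-0.134748)(-0.0065) = -0.007376.
Step k = 3:
  phi_33 = [rho(3) - phi_21 rho(2) - phi_22 rho(1)] / [1 - phi_21 rho(1) - phi_22 rho(2)]
    numerator   = 0.6312 - (-0.007376)(-0.1347) - (-0.134748)(-0.0065) = 0.62933061
    denominator = 1 - (-0.007376)(-0.0065) - (-0.134748)(-0.1347) = 0.98180151
  phi_33 = 0.62933061 / 0.98180151 = 0.641.
Therefore phi_{33} = 0.6410.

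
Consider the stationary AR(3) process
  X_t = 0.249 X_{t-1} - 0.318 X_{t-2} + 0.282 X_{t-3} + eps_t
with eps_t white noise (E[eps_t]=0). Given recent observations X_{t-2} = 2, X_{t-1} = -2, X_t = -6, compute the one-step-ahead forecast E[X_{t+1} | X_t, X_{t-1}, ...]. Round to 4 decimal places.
E[X_{t+1} \mid \mathcal F_t] = -0.2940

For an AR(p) model X_t = c + sum_i phi_i X_{t-i} + eps_t, the
one-step-ahead conditional mean is
  E[X_{t+1} | X_t, ...] = c + sum_i phi_i X_{t+1-i}.
Substitute known values:
  E[X_{t+1} | ...] = (0.249) * (-6) + (-0.318) * (-2) + (0.282) * (2)
                   = -0.2940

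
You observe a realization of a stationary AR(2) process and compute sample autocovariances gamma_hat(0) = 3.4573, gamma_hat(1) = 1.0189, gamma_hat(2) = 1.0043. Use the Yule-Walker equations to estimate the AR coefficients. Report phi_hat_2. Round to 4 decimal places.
\hat\phi_{2} = 0.2230

The Yule-Walker equations for an AR(p) process read, in matrix form,
  Gamma_p phi = r_p,   with   (Gamma_p)_{ij} = gamma(|i - j|),
                       (r_p)_i = gamma(i),   i,j = 1..p.
Substitute the sample gammas (Toeplitz matrix and right-hand side of size 2):
  Gamma_p = [[3.4573, 1.0189], [1.0189, 3.4573]]
  r_p     = [1.0189, 1.0043]
Written out:
  3.4573 phi_1 + 1.0189 phi_2 = 1.0189
  1.0189 phi_1 + 3.4573 phi_2 = 1.0043
Solve by Cramer's rule:
  det = gamma(0)^2 - gamma(1)^2 = (3.4573)^2 - (1.0189)^2 = 11.95292329 - 1.03815721 = 10.91476608
  phi_hat_1 = [gamma(1) gamma(0) - gamma(1) gamma(2)] / det = [(1.0189)(3.4573) - (1.0189)(1.0043)] / 10.91476608 = 2.4993617 / 10.91476608 = 0.229
  phi_hat_2 = [gamma(0) gamma(2) - gamma(1)^2] / det = [(3.4573)(1.0043) - (1.0189)^2] / 10.91476608 = 2.43400918 / 10.91476608 = 0.223
So phi_hat = [0.2290, 0.2230].
Therefore phi_hat_2 = 0.2230.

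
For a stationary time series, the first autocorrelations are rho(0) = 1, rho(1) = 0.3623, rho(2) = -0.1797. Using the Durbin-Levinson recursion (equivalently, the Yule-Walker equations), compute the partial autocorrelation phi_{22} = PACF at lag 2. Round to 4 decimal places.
\phi_{22} = -0.3579

The PACF at lag k is phi_{kk}, the last component of the solution
to the Yule-Walker system G_k phi = r_k where
  (G_k)_{ij} = rho(|i - j|), (r_k)_i = rho(i), i,j = 1..k.
Equivalently, Durbin-Levinson gives phi_{kk} iteratively:
  phi_{11} = rho(1)
  phi_{kk} = [rho(k) - sum_{j=1..k-1} phi_{k-1,j} rho(k-j)]
            / [1 - sum_{j=1..k-1} phi_{k-1,j} rho(j)],
  phi_{k,j} = phi_{k-1,j} - phi_{kk} phi_{k-1,k-j},  j = 1..k-1.
Step k = 1:
  phi_11 = rho(1) = 0.3623.
Step k = 2:
  phi_22 = [rho(2) - phi_11 rho(1)] / [1 - phi_11 rho(1)] = [-0.1797 - (0.3623)(0.3623)] / [1 - (0.3623)(0.3623)]
         = -0.31096129 / 0.86873871 = -0.3579.
Therefore phi_{22} = -0.3579.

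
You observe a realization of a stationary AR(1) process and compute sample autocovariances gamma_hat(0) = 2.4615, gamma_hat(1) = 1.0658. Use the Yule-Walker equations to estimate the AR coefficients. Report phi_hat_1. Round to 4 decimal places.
\hat\phi_{1} = 0.4330

The Yule-Walker equations for an AR(p) process read, in matrix form,
  Gamma_p phi = r_p,   with   (Gamma_p)_{ij} = gamma(|i - j|),
                       (r_p)_i = gamma(i),   i,j = 1..p.
Substitute the sample gammas (Toeplitz matrix and right-hand side of size 1):
  Gamma_p = [[2.4615]]
  r_p     = [1.0658]
With p = 1 this is the single equation gamma(0) phi_1 = gamma(1):
  phi_hat_1 = gamma(1) / gamma(0) = 1.0658 / 2.4615 = 0.4330.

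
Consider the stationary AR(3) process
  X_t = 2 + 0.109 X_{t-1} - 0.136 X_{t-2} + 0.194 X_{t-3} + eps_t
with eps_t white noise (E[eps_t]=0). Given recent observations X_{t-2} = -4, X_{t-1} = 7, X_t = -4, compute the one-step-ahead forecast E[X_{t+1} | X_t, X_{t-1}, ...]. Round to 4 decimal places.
E[X_{t+1} \mid \mathcal F_t] = -0.1640

For an AR(p) model X_t = c + sum_i phi_i X_{t-i} + eps_t, the
one-step-ahead conditional mean is
  E[X_{t+1} | X_t, ...] = c + sum_i phi_i X_{t+1-i}.
Substitute known values:
  E[X_{t+1} | ...] = 2 + (0.109) * (-4) + (-0.136) * (7) + (0.194) * (-4)
                   = -0.1640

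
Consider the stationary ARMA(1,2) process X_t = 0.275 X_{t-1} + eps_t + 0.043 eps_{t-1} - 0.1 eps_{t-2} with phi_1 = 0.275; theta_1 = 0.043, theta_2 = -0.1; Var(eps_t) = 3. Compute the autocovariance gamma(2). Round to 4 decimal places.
\gamma(2) = -0.0409

Multiply the model equation by X_{t-k} and take expectations. With theta_0 = psi_0 = 1 and psi_j the MA(infinity) weights, this gives
  gamma(k) - sum_i phi_i gamma(k-i) = c_k,
  c_k = sigma^2 * sum_{j=k..q} theta_j psi_{j-k}   (c_k = 0 for k > q),
using gamma(-m) = gamma(m).
psi-weights needed (psi_j = theta_j + sum_i phi_i psi_{j-i}):
  psi_1 = theta_1 + phi_1 = 0.043 + (0.275) = 0.318
  psi_2 = theta_2 + phi_1 psi_1 = -0.1 + (0.275)(0.318) = -0.01255
Right-hand sides:
  c_0 = sigma^2 (1 + theta_1 psi_1 + theta_2 psi_2) = 3 * (1 + (0.043)(0.318) + (-0.1)(-0.01255)) = 3 * 1.014929 = 3.044787
  c_1 = sigma^2 (theta_1 + theta_2 psi_1) = 3 * (0.043 + (-0.1)(0.318)) = 0.0336
  c_2 = sigma^2 theta_2 = 3 * (-0.1) = -0.3
Equations for k = 0 and k = 1 (AR order 1):
  gamma(0) = phi_1 gamma(1) + c_0
  gamma(1) = phi_1 gamma(0) + c_1
Substituting the second into the first: gamma(0) (1 - phi_1^2) = c_0 + phi_1 c_1, so
  gamma(0) = (c_0 + phi_1 c_1) / (1 - phi_1^2) = (3.044787 + (0.275)(0.0336)) / (1 - (0.275)^2) = 3.054027 / 0.924375 = 3.303883.
  gamma(1) = phi_1 gamma(0) + c_1 = (0.275)(3.303883) + (0.0336) = 0.942168.
For k = 2: gamma(2) = phi_1 gamma(1) + c_2
  = (0.275)(0.942168) + (-0.3) = -0.040904.
Therefore gamma(2) = -0.0409 (to 4 decimal places).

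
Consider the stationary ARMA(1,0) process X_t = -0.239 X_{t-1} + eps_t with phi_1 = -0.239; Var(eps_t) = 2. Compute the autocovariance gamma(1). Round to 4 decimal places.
\gamma(1) = -0.5070

Multiply the model equation by X_{t-k} and take expectations. With theta_0 = psi_0 = 1 and psi_j the MA(infinity) weights, this gives
  gamma(k) - sum_i phi_i gamma(k-i) = c_k,
  c_k = sigma^2 * sum_{j=k..q} theta_j psi_{j-k}   (c_k = 0 for k > q),
using gamma(-m) = gamma(m).
Pure AR (q = 0): c_0 = sigma^2 = 2, c_k = 0 for k >= 1.
Equations for k = 0 and k = 1 (AR order 1):
  gamma(0) = phi_1 gamma(1) + c_0
  gamma(1) = phi_1 gamma(0) + c_1
Substituting the second into the first: gamma(0) (1 - phi_1^2) = c_0 + phi_1 c_1, so
  gamma(0) = c_0 / (1 - phi_1^2) = 2 / (1 - (-0.239)^2) = 2 / 0.942879 = 2.121163.
  gamma(1) = phi_1 gamma(0) = (-0.239)(2.121163) = -0.506958.
Therefore gamma(1) = -0.5070 (to 4 decimal places).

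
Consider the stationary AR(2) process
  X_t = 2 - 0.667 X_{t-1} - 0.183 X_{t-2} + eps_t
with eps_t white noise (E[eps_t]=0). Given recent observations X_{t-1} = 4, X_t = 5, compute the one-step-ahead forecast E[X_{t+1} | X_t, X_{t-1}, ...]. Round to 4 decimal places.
E[X_{t+1} \mid \mathcal F_t] = -2.0670

For an AR(p) model X_t = c + sum_i phi_i X_{t-i} + eps_t, the
one-step-ahead conditional mean is
  E[X_{t+1} | X_t, ...] = c + sum_i phi_i X_{t+1-i}.
Substitute known values:
  E[X_{t+1} | ...] = 2 + (-0.667) * (5) + (-0.183) * (4)
                   = -2.0670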